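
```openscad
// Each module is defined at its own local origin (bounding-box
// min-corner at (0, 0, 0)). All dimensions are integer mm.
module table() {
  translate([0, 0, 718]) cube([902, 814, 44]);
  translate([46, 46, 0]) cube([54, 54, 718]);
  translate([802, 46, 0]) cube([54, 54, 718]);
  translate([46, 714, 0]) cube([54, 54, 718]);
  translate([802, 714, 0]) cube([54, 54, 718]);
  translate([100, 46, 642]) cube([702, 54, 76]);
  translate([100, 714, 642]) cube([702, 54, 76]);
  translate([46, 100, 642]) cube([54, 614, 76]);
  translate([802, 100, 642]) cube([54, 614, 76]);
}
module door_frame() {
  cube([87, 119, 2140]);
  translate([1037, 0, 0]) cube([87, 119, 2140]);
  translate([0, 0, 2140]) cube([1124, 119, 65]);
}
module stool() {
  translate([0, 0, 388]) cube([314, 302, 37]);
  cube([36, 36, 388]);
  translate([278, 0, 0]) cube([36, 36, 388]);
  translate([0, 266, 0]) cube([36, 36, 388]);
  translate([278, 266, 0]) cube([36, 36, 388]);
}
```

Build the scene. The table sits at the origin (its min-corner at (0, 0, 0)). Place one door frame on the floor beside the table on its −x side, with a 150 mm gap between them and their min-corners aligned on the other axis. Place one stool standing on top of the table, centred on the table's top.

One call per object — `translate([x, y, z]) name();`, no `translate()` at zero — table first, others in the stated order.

table();
translate([-1274, 0, 0]) door_frame();
translate([294, 256, 762]) stool();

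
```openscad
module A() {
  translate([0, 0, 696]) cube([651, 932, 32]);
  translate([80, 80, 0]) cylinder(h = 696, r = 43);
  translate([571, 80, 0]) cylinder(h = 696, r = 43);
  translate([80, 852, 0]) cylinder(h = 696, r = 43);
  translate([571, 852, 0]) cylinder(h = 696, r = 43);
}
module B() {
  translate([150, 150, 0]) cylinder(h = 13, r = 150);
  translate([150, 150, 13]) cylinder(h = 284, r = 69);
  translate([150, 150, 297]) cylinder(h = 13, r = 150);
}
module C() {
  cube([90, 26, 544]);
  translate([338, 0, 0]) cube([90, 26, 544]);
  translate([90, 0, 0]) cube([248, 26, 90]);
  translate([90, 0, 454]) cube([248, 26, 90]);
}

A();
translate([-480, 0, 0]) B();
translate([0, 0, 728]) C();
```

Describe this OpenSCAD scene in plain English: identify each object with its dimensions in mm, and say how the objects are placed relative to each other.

A is a table: top 651 mm (x) × 932 mm (y), 32 mm thick, upper face at z = 728 mm, on four round legs of 86 mm diameter, each leg's bounding box inset 37 mm from the nearest pair of top edges, running from z = 0 to the bottom of the top.

B is a spool: two coaxial disc flanges of radius 150 mm and thickness 13 mm, joined by a core cylinder of radius 69 mm and height 284 mm. The lower flange rests on z = 0 and the three cylinders share a vertical axis.

C is a rectangular picture frame lying in the x–z plane (depth along y). The opening is 248 mm wide (x) by 364 mm tall (z), surrounded by a border 90 mm wide on all four sides. The frame is 26 mm deep and is made of two full-height vertical stiles with two horizontal rails fitted between them.

The spool is on the floor beside the table on its −x side. The picture frame is on top of the table.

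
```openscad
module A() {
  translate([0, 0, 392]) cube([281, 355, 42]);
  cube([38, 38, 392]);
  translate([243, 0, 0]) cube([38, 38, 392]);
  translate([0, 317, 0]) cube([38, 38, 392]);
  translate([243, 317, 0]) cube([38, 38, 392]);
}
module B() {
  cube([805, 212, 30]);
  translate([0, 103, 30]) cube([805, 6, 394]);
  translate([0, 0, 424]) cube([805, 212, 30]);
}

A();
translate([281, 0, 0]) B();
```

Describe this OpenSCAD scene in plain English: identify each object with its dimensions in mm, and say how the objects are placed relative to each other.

A is a simple wooden stool: a rectangular seat 281 mm (x) by 355 mm (y), 42 mm thick, top face at z = 434 mm, on four square legs, each 38×38 mm in cross-section. The legs rest on z = 0, each flush with a corner of the seat.

B is an I-beam lying along x, 805 mm long. Overall section height 454 mm. Two flanges 212 mm wide (y) and 30 mm thick, one on the floor and one at the top; a web 6 mm thick runs between them, centred on the flange width.

The I-beam is against the stool's +x side, with their −y faces flush.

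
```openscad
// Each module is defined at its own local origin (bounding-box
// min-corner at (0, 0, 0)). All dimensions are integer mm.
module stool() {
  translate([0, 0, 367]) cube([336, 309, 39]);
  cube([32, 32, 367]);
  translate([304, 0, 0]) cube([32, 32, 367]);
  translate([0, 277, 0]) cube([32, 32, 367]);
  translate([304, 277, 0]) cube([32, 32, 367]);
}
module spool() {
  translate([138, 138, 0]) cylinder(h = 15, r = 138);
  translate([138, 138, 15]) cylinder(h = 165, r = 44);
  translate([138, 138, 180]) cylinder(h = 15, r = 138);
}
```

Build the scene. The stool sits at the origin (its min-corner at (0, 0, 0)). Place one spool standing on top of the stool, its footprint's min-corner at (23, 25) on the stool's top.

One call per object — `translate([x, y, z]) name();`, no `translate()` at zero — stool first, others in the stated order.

stool();
translate([23, 25, 406]) spool();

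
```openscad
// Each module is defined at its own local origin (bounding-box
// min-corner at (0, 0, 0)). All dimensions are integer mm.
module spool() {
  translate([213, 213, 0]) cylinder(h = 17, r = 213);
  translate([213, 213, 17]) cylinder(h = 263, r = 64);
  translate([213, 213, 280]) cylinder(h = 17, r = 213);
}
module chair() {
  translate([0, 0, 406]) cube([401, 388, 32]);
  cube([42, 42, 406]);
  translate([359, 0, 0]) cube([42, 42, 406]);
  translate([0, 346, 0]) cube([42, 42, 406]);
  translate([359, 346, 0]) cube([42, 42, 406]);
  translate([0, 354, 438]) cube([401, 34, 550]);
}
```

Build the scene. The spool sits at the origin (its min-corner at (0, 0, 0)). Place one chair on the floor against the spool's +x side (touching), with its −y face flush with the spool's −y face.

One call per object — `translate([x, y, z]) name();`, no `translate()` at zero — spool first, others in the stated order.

spool();
translate([426, 0, 0]) chair();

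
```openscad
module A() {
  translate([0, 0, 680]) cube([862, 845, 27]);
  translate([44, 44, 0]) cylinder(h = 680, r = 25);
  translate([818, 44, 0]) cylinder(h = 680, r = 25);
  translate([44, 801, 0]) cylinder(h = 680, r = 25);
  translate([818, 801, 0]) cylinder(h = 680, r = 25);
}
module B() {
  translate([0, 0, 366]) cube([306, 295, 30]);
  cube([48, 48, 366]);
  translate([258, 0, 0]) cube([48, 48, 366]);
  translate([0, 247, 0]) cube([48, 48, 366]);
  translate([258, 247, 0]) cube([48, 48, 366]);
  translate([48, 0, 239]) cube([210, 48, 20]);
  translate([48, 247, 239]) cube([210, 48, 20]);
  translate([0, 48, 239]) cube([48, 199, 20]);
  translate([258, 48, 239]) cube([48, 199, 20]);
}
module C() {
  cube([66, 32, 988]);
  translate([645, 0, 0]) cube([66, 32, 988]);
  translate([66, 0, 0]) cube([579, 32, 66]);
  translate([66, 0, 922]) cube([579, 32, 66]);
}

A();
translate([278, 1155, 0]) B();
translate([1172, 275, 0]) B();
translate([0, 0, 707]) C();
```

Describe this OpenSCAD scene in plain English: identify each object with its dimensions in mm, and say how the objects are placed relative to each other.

A is a table: top 862 mm (x) × 845 mm (y), 27 mm thick, upper face at z = 707 mm, on four round legs of 50 mm diameter, each leg's bounding box inset 19 mm from the nearest pair of top edges, running from z = 0 to the bottom of the top.

B is a simple wooden stool: a rectangular seat 306 mm (x) by 295 mm (y), 30 mm thick, top face at z = 396 mm, on four square legs, each 48×48 mm in cross-section. The legs rest on z = 0, each flush with a corner of the seat. Four stretchers, 48 mm wide and 20 mm tall, connect adjacent legs with their undersides at z = 239 mm, each running between the inner faces of the legs it joins and aligned with the legs' outer faces on the other axis.

C is a picture frame with a 579×856 mm rectangular opening (x by z) and a uniform 66 mm border on every side. Frame depth is 32 mm along y. It is built from two vertical stiles running the full outside height and two horizontal rails spanning the gap between the stiles.

Two stools sit around the table at the +y, +x sides. The picture frame is on top of the table.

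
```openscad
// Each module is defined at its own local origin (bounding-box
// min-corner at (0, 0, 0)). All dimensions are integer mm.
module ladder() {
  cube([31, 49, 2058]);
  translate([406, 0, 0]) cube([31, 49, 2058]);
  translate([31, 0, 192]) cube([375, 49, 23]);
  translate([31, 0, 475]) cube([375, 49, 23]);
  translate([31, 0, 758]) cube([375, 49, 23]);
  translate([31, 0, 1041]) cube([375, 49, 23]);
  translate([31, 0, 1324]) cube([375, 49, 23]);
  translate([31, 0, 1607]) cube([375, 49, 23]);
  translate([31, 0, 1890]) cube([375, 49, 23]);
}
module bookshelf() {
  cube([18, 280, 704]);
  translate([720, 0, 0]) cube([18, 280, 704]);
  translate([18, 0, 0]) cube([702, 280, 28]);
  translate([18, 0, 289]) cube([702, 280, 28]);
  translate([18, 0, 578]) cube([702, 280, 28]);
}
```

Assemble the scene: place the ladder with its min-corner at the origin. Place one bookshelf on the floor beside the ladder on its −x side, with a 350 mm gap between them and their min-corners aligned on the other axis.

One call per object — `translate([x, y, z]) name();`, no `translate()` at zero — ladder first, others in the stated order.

ladder();
translate([-1088, 0, 0]) bookshelf();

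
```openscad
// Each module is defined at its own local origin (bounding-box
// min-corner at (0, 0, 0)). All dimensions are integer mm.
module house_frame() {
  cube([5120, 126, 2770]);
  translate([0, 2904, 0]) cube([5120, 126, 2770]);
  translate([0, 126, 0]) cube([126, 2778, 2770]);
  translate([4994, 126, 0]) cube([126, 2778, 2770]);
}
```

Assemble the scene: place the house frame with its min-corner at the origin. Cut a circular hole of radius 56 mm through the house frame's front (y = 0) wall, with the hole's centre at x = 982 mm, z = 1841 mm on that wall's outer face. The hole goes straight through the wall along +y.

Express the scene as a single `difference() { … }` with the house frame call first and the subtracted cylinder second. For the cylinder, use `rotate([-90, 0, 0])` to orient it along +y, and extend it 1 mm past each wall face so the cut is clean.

difference() {
  house_frame();
  translate([982, -1, 1841]) rotate([-90, 0, 0]) cylinder(h = 128, r = 56);
}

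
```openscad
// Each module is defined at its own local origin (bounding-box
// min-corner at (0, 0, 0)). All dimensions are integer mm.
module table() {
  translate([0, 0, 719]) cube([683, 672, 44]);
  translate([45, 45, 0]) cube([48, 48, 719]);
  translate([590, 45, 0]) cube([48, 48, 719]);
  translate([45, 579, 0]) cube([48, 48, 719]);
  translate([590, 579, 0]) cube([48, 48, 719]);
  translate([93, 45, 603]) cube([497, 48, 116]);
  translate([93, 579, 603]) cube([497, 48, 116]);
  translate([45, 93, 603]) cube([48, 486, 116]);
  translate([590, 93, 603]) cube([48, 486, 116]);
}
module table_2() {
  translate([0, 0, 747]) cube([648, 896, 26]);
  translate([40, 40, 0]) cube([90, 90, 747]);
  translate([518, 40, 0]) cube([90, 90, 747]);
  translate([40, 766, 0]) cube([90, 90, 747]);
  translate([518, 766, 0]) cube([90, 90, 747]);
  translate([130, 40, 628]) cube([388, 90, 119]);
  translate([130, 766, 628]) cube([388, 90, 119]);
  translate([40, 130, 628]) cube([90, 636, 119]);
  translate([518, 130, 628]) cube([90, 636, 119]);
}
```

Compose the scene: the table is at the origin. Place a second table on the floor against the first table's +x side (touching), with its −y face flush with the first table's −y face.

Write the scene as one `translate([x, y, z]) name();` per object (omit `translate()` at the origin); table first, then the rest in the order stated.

table();
translate([683, 0, 0]) table_2();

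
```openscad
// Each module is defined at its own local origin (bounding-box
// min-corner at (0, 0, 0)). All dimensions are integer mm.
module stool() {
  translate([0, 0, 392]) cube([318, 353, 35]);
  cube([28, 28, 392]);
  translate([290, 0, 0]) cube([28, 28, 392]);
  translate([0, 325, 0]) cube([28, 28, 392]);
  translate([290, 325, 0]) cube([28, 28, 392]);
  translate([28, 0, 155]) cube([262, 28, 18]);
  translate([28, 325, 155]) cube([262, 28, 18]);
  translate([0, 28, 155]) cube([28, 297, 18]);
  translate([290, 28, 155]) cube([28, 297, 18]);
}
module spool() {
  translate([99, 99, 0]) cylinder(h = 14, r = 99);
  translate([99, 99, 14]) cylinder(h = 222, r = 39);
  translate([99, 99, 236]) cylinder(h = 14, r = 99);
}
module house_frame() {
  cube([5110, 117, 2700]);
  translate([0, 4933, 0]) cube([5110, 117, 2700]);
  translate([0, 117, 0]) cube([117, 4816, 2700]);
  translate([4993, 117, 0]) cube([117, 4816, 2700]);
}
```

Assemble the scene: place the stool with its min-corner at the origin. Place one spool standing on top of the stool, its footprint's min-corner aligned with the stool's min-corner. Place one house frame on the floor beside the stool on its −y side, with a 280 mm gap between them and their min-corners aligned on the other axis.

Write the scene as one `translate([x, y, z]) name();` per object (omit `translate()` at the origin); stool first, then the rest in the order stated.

stool();
translate([0, 0, 427]) spool();
translate([0, -5330, 0]) house_frame();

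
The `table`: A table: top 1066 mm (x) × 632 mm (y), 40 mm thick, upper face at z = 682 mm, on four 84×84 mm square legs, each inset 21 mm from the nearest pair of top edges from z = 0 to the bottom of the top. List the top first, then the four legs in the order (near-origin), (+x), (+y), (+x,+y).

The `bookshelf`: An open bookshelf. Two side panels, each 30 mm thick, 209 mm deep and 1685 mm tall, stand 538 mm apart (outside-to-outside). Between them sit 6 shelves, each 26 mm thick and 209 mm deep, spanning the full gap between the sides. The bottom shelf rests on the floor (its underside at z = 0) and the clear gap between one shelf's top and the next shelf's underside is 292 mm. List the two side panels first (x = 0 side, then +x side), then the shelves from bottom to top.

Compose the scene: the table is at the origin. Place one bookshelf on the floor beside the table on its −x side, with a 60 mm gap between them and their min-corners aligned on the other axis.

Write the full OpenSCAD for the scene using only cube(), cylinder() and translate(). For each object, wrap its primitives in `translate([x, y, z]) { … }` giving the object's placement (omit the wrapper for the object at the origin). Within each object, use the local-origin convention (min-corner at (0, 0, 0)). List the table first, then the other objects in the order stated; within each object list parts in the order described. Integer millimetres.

translate([0, 0, 642]) cube([1066, 632, 40]);
translate([21, 21, 0]) cube([84, 84, 642]);
translate([961, 21, 0]) cube([84, 84, 642]);
translate([21, 527, 0]) cube([84, 84, 642]);
translate([961, 527, 0]) cube([84, 84, 642]);
translate([-598, 0, 0]) {
  cube([30, 209, 1685]);
  translate([508, 0, 0]) cube([30, 209, 1685]);
  translate([30, 0, 0]) cube([478, 209, 26]);
  translate([30, 0, 318]) cube([478, 209, 26]);
  translate([30, 0, 636]) cube([478, 209, 26]);
  translate([30, 0, 954]) cube([478, 209, 26]);
  translate([30, 0, 1272]) cube([478, 209, 26]);
  translate([30, 0, 1590]) cube([478, 209, 26]);
}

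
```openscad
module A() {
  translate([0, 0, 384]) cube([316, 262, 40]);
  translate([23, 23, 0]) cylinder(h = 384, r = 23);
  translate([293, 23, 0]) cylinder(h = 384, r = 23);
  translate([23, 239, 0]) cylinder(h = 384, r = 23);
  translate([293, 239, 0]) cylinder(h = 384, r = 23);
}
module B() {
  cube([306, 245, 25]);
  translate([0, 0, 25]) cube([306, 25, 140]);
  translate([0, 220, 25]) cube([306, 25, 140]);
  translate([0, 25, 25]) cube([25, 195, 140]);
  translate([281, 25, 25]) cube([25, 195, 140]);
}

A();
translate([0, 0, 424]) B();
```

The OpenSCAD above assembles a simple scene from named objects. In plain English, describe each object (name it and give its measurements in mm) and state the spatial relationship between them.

A is a simple wooden stool: a rectangular seat 316 mm (x) by 262 mm (y), 40 mm thick, top face at z = 424 mm, on four round legs, each 46 mm in diameter. The legs rest on z = 0, each leg's axis is inset half a diameter from the nearest pair of seat edges (so the leg's bounding box is flush with the corner).

B is an open-topped rectangular box: outside dimensions 306×245×165 mm, with a uniform wall and base thickness of 25 mm. The base is a full 306×245 slab on the floor; four walls sit on top of the base. The front and back walls (the −y and +y sides) span the full width; the two side walls fit between them.

The open box is on top of the stool.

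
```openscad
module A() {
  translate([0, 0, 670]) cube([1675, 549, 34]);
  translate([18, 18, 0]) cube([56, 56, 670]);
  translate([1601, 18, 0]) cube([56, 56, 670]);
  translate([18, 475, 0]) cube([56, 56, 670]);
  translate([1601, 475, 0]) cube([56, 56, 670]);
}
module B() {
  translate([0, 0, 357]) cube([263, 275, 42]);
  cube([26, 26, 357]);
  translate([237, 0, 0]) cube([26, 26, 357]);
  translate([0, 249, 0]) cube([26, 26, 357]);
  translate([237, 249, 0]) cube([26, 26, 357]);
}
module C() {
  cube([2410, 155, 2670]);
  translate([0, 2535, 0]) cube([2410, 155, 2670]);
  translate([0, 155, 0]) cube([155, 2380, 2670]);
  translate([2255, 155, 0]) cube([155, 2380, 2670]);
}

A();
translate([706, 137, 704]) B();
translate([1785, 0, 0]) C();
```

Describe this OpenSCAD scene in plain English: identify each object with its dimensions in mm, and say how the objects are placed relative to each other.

A is a table: top 1675 mm (x) × 549 mm (y), 34 mm thick, upper face at z = 704 mm, on four 56×56 mm square legs, each inset 18 mm from the nearest pair of top edges, running from z = 0 to the bottom of the top.

B is a four-legged stool. The seat is 263×275 mm, 42 mm thick, top at z = 399 mm. It stands on four square legs, each 26×26 mm in cross-section, from z = 0 to the seat underside, each flush with a corner of the seat.

C is the wall frame of a small rectangular building: four walls, each 2670 mm tall and 155 mm thick, enclosing a footprint 2410 mm (x) by 2690 mm (y) outside-to-outside, with no floor or roof. The front and back walls (the −y and +y sides) span the full width; the two side walls fit between them.

The stool is on top of the table, centred. The house frame is on the floor beside the table on its +x side.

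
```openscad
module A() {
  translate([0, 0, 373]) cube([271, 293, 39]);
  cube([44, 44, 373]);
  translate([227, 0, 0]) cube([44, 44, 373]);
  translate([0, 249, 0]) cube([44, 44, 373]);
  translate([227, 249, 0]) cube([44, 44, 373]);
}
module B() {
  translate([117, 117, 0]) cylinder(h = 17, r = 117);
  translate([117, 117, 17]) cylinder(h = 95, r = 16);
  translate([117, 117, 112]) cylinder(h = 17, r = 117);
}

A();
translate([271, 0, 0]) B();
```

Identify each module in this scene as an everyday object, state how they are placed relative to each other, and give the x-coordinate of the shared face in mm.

The stool's +x face and the spool's −x face are both at x = 271 mm.

A is a stool. B is a spool. The spool is against the stool's +x side, with their −y faces flush. The x-coordinate of the shared face is 271 mm.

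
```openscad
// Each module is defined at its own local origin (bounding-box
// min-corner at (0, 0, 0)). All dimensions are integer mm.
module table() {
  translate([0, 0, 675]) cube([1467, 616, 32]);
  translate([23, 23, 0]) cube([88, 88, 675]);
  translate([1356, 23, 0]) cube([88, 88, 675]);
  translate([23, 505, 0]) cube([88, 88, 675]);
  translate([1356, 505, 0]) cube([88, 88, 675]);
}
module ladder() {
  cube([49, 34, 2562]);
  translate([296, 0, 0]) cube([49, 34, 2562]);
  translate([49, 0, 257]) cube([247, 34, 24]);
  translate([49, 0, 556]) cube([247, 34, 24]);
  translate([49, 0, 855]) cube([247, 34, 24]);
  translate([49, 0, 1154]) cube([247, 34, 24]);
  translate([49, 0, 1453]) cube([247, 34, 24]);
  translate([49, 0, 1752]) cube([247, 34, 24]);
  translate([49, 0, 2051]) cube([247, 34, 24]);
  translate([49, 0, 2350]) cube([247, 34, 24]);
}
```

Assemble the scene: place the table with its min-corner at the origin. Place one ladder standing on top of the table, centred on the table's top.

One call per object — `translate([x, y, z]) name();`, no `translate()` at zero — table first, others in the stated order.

table();
translate([561, 291, 707]) ladder();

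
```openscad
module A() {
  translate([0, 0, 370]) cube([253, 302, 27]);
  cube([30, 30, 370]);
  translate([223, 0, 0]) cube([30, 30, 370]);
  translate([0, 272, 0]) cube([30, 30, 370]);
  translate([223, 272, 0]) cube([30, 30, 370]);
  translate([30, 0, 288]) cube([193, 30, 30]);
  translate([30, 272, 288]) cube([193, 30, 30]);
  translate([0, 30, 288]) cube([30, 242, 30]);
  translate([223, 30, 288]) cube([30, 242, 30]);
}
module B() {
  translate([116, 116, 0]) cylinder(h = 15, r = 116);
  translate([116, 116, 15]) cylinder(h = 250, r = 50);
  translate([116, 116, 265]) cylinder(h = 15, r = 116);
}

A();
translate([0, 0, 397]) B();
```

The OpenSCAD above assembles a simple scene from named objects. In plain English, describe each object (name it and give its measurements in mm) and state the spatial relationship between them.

A is a simple wooden stool: a rectangular seat 253 mm (x) by 302 mm (y), 27 mm thick, top face at z = 397 mm, on four square legs, each 30×30 mm in cross-section. The legs rest on z = 0, each flush with a corner of the seat. Four stretchers, 30 mm wide and 30 mm tall, connect adjacent legs with their undersides at z = 288 mm, each running between the inner faces of the legs it joins and aligned with the legs' outer faces on the other axis.

B is a spool: two coaxial disc flanges of radius 116 mm and thickness 15 mm, joined by a core cylinder of radius 50 mm and height 250 mm. The lower flange rests on z = 0 and the three cylinders share a vertical axis.

The spool is on top of the stool.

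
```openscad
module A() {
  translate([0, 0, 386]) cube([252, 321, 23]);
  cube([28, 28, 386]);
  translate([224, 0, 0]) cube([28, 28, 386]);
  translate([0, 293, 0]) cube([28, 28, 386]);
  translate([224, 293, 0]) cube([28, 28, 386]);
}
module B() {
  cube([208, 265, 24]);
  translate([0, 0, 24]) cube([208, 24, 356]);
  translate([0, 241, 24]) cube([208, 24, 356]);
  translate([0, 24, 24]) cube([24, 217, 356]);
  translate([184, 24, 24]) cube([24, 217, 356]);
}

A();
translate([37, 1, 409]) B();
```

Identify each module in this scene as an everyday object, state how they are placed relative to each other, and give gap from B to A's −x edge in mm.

A is a stool. B is an open box. The open box is on top of the stool. The gap from the open box to the stool's −x edge is 37 mm.

The open box's min-x is at 37; the stool's min-x is 0; gap = 37 mm.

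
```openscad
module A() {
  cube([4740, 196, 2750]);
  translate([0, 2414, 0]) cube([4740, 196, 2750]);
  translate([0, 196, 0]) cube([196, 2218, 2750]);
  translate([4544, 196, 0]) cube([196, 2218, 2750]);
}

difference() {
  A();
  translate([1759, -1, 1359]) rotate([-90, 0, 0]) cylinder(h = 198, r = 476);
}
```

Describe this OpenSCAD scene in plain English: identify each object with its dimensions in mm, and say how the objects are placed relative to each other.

A is a box-shaped house frame (walls only): outside footprint 4740×2610 mm, wall height 2750 mm, wall thickness 196 mm. The two y-facing walls run the full x-width; the two x-facing walls fit between the inner faces of the y-facing walls.

The house frame has a circular hole of radius 476 mm through its front wall, centred at (x = 1759, z = 1359).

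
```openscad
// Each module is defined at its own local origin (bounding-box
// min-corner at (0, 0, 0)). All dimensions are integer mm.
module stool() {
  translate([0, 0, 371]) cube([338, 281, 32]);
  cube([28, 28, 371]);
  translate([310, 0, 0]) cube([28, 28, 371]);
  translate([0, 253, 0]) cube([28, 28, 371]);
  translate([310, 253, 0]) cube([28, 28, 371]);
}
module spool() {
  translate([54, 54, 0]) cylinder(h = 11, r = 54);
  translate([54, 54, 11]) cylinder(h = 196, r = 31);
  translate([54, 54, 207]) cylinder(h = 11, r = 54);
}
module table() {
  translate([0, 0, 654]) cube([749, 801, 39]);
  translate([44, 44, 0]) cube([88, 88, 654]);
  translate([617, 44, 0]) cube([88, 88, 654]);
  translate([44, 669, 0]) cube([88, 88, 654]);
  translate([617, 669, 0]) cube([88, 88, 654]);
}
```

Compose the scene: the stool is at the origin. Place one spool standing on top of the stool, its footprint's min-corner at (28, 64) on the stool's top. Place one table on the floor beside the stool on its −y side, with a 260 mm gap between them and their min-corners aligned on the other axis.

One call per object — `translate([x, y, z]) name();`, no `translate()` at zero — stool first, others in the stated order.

stool();
translate([28, 64, 403]) spool();
translate([0, -1061, 0]) table();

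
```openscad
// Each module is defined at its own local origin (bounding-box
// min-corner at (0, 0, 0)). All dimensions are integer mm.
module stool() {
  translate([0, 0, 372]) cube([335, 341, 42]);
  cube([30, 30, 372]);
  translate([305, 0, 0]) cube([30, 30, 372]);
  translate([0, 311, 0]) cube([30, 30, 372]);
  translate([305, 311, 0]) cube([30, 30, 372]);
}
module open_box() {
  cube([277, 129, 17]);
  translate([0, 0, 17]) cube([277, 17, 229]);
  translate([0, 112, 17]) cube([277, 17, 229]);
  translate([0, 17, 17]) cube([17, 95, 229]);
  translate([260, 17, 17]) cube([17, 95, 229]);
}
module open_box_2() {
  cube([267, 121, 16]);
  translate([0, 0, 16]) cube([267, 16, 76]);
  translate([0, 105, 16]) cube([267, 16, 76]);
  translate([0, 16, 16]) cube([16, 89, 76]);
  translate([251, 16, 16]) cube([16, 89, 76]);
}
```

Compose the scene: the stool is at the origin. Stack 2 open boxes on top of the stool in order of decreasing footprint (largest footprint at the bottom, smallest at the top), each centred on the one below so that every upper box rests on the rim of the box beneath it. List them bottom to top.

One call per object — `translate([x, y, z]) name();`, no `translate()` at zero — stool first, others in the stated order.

stool();
translate([29, 106, 414]) open_box();
translate([34, 110, 660]) open_box_2();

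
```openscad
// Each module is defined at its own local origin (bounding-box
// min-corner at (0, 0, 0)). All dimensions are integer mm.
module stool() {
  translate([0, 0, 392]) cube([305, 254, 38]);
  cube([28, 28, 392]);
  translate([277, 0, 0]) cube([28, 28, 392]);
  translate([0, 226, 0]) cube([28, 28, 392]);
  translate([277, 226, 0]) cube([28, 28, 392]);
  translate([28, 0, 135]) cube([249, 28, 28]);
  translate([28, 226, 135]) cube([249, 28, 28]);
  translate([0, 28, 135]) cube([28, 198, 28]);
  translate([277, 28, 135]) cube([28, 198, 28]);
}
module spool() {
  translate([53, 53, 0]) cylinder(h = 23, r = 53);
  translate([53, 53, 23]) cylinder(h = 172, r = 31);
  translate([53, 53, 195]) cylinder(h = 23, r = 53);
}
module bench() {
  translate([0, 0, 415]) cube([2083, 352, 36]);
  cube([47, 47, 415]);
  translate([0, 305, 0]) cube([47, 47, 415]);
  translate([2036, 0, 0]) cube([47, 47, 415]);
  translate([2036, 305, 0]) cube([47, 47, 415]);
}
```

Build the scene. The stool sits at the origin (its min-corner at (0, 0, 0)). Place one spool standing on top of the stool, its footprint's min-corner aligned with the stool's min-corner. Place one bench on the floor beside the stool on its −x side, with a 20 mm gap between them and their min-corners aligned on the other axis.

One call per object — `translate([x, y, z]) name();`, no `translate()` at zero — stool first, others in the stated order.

stool();
translate([0, 0, 430]) spool();
translate([-2103, 0, 0]) bench();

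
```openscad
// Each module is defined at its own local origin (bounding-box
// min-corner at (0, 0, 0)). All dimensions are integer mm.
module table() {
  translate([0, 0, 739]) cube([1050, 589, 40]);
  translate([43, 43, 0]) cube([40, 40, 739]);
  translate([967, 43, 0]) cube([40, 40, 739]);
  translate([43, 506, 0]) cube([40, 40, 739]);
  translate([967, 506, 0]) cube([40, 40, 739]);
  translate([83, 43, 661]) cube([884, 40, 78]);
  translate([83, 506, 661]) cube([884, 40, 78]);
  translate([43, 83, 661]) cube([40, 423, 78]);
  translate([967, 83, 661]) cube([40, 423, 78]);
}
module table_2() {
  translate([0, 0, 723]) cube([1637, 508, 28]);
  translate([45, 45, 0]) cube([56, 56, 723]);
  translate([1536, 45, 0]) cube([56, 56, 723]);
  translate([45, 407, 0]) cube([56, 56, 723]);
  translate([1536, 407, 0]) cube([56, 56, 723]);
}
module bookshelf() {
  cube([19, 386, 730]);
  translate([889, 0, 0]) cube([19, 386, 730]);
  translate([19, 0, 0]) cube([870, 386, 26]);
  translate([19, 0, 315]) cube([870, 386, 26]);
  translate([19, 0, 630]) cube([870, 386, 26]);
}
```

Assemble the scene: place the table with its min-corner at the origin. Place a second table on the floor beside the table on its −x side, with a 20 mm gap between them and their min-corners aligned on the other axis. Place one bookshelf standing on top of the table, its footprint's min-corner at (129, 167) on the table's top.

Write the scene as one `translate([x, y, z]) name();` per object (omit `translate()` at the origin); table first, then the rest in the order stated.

table();
translate([-1657, 0, 0]) table_2();
translate([129, 167, 779]) bookshelf();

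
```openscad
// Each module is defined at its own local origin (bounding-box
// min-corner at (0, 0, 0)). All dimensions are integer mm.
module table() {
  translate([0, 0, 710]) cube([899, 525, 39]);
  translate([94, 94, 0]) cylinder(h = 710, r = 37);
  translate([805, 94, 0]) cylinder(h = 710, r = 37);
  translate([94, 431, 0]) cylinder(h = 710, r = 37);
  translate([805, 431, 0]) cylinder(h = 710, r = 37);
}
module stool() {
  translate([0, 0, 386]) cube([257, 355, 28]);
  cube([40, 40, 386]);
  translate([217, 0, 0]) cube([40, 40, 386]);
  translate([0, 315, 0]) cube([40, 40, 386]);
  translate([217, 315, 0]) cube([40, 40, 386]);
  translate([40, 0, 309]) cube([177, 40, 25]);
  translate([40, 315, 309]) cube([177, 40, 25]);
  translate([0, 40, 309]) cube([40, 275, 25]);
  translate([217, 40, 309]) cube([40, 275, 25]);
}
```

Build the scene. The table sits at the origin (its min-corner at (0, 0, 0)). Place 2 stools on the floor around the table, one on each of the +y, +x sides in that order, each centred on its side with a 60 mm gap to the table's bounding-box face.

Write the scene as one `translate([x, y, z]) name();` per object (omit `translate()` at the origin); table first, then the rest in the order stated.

table();
translate([321, 585, 0]) stool();
translate([959, 85, 0]) stool();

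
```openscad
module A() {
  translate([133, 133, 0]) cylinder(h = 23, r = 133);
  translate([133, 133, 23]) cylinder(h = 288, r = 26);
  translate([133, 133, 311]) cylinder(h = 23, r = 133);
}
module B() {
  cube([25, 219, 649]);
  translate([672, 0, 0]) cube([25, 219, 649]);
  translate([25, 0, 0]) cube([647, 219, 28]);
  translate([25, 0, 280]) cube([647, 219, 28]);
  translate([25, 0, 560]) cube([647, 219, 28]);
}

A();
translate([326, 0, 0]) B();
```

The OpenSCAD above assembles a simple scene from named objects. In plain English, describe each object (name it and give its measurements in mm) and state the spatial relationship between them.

A is a spool: two coaxial disc flanges of radius 133 mm and thickness 23 mm, joined by a core cylinder of radius 26 mm and height 288 mm. The lower flange rests on z = 0 and the three cylinders share a vertical axis.

B is an open bookshelf. Two side panels, each 25 mm thick, 219 mm deep and 649 mm tall, stand 697 mm apart (outside-to-outside). Between them sit 3 shelves, each 28 mm thick and 219 mm deep, spanning the full gap between the sides. The bottom shelf rests on the floor (its underside at z = 0) and the clear gap between one shelf's top and the next shelf's underside is 252 mm.

The bookshelf is on the floor beside the spool on its +x side.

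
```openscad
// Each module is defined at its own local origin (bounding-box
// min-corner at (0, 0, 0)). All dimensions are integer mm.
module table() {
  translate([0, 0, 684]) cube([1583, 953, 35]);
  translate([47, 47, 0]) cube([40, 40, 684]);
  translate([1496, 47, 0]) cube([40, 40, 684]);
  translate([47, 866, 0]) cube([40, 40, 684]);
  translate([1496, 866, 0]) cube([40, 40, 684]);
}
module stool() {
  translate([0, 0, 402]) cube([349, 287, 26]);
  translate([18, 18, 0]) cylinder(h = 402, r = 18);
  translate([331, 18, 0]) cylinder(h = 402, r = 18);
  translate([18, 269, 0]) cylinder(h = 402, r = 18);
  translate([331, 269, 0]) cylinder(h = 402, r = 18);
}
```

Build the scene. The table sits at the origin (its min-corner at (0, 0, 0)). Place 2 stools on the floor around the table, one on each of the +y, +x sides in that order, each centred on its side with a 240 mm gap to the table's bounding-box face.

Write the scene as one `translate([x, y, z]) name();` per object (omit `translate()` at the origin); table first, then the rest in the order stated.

table();
translate([617, 1193, 0]) stool();
translate([1823, 333, 0]) stool();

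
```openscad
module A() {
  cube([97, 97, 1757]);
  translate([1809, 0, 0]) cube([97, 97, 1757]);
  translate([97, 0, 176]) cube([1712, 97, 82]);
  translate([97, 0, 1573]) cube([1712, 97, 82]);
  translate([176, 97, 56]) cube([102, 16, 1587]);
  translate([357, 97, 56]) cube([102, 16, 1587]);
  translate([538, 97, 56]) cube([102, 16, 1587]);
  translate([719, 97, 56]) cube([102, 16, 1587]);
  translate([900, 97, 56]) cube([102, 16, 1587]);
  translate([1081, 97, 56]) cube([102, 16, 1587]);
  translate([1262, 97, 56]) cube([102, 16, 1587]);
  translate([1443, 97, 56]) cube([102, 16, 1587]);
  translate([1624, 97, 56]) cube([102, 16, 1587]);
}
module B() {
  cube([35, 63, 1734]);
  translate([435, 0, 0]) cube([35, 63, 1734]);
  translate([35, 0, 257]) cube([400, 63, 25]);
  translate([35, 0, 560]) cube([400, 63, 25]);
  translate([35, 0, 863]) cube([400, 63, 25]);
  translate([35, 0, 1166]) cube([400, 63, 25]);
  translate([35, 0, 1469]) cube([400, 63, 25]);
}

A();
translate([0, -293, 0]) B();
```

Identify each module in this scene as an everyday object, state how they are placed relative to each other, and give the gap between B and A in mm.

The ladder's nearest face is 230 mm from the fence section's −y face.

A is a fence section. B is a ladder. The ladder is on the floor beside the fence section on its −y side. The gap between the ladder and the fence section is 230 mm.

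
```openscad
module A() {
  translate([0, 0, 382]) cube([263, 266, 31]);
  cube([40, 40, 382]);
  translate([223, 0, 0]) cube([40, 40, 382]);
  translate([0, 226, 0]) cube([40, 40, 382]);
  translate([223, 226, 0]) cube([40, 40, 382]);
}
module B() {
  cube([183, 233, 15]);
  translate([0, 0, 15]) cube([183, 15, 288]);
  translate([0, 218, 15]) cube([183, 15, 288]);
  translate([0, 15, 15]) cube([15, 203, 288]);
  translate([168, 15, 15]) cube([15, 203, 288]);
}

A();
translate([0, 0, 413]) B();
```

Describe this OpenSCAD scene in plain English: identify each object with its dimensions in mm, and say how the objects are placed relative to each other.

A is a four-legged stool. The seat is 263×266 mm, 31 mm thick, top at z = 413 mm. It stands on four square legs, each 40×40 mm in cross-section, from z = 0 to the seat underside, each flush with a corner of the seat.

B is an open storage box with external size 183×233×303 mm and wall thickness 15 mm (the base is also 15 mm thick). The base covers the whole footprint; the four walls stand on the base, with the y-facing walls full-width and the x-facing walls fitting between their inner faces.

The open box is on top of the stool.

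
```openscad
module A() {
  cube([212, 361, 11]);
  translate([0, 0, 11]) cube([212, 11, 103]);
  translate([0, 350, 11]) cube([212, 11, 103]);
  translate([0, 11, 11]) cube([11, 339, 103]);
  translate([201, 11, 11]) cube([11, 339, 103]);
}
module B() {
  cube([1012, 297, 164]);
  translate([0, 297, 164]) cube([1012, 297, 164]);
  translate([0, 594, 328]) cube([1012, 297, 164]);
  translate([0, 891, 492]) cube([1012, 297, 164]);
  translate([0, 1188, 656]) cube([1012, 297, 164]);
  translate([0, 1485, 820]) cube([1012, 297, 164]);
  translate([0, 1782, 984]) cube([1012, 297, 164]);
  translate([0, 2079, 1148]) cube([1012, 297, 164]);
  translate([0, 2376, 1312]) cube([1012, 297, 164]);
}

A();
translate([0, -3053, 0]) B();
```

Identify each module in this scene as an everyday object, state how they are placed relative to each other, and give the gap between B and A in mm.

A is an open box. B is a staircase. The staircase is on the floor beside the open box on its −y side. The gap between the staircase and the open box is 380 mm.

The staircase's nearest face is 380 mm from the open box's −y face.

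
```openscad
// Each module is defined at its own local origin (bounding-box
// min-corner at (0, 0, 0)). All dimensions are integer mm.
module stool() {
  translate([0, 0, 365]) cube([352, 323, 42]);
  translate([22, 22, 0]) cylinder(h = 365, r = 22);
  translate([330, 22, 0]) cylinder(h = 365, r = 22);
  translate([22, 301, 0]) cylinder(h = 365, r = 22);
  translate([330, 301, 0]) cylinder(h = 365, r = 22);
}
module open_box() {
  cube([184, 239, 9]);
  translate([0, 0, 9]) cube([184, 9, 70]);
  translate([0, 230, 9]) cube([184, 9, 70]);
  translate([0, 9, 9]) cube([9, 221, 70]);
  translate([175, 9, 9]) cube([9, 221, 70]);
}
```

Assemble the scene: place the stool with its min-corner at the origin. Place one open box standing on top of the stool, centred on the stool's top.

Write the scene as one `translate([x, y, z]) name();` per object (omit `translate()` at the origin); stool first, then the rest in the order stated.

stool();
translate([84, 42, 407]) open_box();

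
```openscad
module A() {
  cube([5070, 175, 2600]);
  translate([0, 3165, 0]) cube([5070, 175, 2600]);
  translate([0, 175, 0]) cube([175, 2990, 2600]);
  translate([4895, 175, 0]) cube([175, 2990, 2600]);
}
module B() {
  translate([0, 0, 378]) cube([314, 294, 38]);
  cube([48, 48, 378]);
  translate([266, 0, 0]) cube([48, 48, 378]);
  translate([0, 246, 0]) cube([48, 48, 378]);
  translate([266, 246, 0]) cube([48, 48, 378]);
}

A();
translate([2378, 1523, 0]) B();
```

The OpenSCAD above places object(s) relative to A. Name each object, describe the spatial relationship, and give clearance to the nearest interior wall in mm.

A is a house frame. B is a stool. The stool sits inside the house frame, centred. The clearance to the nearest interior wall is 1348 mm.

Clearances: x = 2203, y = 1348; minimum 1348 mm.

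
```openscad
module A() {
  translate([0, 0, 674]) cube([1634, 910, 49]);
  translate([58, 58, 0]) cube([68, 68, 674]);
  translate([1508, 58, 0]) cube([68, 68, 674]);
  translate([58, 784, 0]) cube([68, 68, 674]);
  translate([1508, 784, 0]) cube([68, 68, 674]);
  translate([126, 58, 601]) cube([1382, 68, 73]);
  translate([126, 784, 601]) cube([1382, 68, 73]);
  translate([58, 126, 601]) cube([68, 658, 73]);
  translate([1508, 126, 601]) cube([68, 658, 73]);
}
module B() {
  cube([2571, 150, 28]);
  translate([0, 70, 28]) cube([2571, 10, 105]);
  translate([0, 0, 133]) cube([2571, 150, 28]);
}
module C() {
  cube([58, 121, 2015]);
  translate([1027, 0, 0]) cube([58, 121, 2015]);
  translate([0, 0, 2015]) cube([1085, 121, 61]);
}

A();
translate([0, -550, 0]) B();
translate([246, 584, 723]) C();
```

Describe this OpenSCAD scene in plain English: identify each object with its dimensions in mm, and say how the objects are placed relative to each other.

A is a table: top 1634 mm (x) × 910 mm (y), 49 mm thick, upper face at z = 723 mm, on four 68×68 mm square legs, each inset 58 mm from the nearest pair of top edges, running from z = 0 to the bottom of the top. Four apron rails, 68 mm thick and 73 mm tall, run between adjacent legs with their top edges flush with the underside of the top and their outer faces flush with the legs' outer faces.

B is an I-beam lying along x, 2571 mm long. Overall section height 161 mm. Two flanges 150 mm wide (y) and 28 mm thick, one on the floor and one at the top; a web 10 mm thick runs between them, centred on the flange width.

C is a rectangular door frame: two vertical jambs of 58×121 mm section, 2015 mm tall, with a clear opening 969 mm wide between their inner faces. A header 61 mm tall and 121 mm deep lies on top of the jambs and spans the full outside width.

The I-beam is on the floor beside the table on its −y side. The door frame is on top of the table.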